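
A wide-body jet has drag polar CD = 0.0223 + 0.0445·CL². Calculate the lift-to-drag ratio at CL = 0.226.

L/D = 9.2

CD = 0.0223 + 0.0445 × 0.226² = 0.02457
L/D = CL/CD = 0.226 / 0.02457 = 9.2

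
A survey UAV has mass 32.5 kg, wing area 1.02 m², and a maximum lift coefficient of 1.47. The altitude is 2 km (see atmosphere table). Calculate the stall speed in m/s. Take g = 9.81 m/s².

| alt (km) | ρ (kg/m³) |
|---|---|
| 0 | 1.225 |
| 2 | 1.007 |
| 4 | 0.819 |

At 2 km, from the table: ρ = 1.007 kg/m³.
Stall occurs when L = W at CL,max. W = mg = 32.5 × 9.81 = 318.8 N.
From L = ½ρV²S·CL,max = W: V_stall = √(2W/(ρSCL,max)) = √(2·318.8/(1.007·1.02·1.47))
V_stall = √422.3 = 20.6 m/s

V_stall = 20.6 m/s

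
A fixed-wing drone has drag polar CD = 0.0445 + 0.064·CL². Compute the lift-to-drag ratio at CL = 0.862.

CD = 0.0445 + 0.064 × 0.862² = 0.09205
L/D = CL/CD = 0.862 / 0.09205 = 9.36

L/D = 9.36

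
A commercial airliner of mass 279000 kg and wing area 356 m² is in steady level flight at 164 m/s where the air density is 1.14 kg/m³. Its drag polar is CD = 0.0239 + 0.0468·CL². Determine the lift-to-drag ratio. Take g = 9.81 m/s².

Weight W = mg = 279000 × 9.81 = 2.737×10^6 N; in level flight L = W.
q = ½ρv² = ½ × 1.14 × 164² = 15330 Pa.
CL = 2W/(ρv²S) = 2×2.737×10^6/(1.14×164²×356) = 0.5015.
CD = 0.0239 + 0.0468 × 0.5015² = 0.03567.
L/D = CL/CD = 0.5015 / 0.03567 = 14.1

L/D = 14.1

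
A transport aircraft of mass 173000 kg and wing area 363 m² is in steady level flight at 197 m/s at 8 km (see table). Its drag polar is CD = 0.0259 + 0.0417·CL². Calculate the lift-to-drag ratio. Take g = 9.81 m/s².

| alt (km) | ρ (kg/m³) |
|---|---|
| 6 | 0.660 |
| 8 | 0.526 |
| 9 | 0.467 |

L/D = 13.2

At 8 km, from the table: ρ = 0.526 kg/m³.
Level flight ⇒ L = W = m·g = 173000 × 9.81 = 1.6971×10^6 N.
Dynamic pressure q = 0.5 × 0.526 × 197² = 10210 Pa.
Required CL = L/(qS) = 1.6971×10^6/(10210·363) = 0.4581.
CD = 0.0259 + 0.0417 × 0.4581² = 0.03465.
L/D = CL/CD = 0.4581 / 0.03465 = 13.2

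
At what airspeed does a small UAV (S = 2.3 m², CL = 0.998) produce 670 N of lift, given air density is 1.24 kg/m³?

v = 21.7 m/s

L = ½ρv²S·CL ⇒ v = √(2L/(ρ·S·CL))
v = √(2 × 670 / (1.24 × 2.3 × 0.998)) = √470.8 = 21.7 m/s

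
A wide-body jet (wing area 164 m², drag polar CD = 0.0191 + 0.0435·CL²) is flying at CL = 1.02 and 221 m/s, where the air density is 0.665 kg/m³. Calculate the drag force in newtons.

D = 1.71×10^5 N

CD = 0.0191 + 0.0435 × 1.02² = 0.06436
D = ½ρv²S·CD = ½ × 0.665 × 221² × 164 × 0.06436 = 1.71×10^5 N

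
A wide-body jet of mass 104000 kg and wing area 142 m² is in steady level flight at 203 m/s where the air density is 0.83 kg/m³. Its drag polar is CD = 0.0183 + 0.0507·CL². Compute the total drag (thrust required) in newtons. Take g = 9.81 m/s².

D = 66200 N

In steady level flight, lift balances weight: W = mg = 104000 × 9.81 = 1.0202×10^6 N.
Dynamic pressure q = 0.5 × 0.83 × 203² = 17100 Pa.
CL = W/(q·S) = 1.0202×10^6 / (17100 × 142) = 0.4201.
CD = 0.0183 + 0.0507 × 0.4201² = 0.02725.
D = q·S·CD = 17100 × 142 × 0.02725 = 66170 N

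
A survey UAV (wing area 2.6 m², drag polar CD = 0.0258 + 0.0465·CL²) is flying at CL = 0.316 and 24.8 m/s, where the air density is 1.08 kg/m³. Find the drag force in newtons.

CD = 0.0258 + 0.0465 × 0.316² = 0.03044
D = ½ρv²S·CD = ½ × 1.08 × 24.8² × 2.6 × 0.03044 = 26.3 N

D = 26.3 N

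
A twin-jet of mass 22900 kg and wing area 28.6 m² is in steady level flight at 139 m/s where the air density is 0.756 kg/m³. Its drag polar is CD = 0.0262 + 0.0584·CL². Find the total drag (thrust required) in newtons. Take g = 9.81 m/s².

In steady level flight, lift balances weight: W = mg = 22900 × 9.81 = 2.2465×10^5 N.
Dynamic pressure q = 0.5 × 0.756 × 139² = 7303 Pa.
CL = 2W/(ρv²S) = 2×2.2465×10^5/(0.756×139²×28.6) = 1.076.
CD = 0.0262 + 0.0584 × 1.076² = 0.09375.
D = q·S·CD = 7303 × 28.6 × 0.09375 = 19580 N

D = 19600 N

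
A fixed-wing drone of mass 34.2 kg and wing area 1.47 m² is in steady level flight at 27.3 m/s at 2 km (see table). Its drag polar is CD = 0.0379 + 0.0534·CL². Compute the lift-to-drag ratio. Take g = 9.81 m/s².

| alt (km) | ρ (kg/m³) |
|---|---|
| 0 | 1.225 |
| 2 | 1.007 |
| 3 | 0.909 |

At 2 km, from the table: ρ = 1.007 kg/m³.
Weight W = mg = 34.2 × 9.81 = 335.5 N; in level flight L = W.
Dynamic pressure q = 0.5 × 1.007 × 27.3² = 375.3 Pa.
CL = 2W/(ρv²S) = 2×335.5/(1.007×27.3²×1.47) = 0.6082.
CD = 0.0379 + 0.0534 × 0.6082² = 0.05765.
L/D = CL/CD = 0.6082 / 0.05765 = 10.5

L/D = 10.5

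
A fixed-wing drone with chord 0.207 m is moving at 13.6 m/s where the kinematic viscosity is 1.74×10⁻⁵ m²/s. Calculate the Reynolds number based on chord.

Re = 1.62×10^5

Re = v·c/ν = 13.6 × 0.207 / (1.74×10⁻⁵) = 1.62×10^5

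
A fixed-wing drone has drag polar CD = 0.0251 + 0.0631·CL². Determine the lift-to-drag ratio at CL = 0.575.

CD = 0.0251 + 0.0631 × 0.575² = 0.04596
L/D = CL/CD = 0.575 / 0.04596 = 12.5

L/D = 12.5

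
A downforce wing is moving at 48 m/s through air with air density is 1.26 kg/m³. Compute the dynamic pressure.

q = ½ρv² = ½ × 1.26 × 48² = 1450 Pa

q = 1450 Pa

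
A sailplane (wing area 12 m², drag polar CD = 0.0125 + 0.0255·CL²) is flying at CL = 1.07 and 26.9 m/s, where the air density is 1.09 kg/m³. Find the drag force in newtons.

D = 197 N

CD = 0.0125 + 0.0255 × 1.07² = 0.04169
D = ½ρv²S·CD = ½ × 1.09 × 26.9² × 12 × 0.04169 = 197 N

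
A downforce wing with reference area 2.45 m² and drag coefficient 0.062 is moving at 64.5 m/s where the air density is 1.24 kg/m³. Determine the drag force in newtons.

D = 392 N

Dynamic pressure q = ½ρv² = ½ × 1.24 × 64.5² = 2579 Pa.
D = q·S·CD = 2579 × 2.45 × 0.062 = 392 N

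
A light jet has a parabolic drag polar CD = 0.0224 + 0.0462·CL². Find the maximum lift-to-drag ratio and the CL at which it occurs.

(L/D)max = 15.5, at CL = 0.696

For CD = CD0 + K·CL², (L/D)max occurs at CL* = √(CD0/K) and equals 1/(2√(K·CD0)).
(L/D)max = 1/(2√(0.0462 × 0.0224)) = 1/(2 × 0.03217) = 15.5
CL* = √(0.0224/0.0462) = 0.696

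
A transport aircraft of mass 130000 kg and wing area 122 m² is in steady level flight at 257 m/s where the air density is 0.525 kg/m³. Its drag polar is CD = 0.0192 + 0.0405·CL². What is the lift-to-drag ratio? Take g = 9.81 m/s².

In steady level flight, lift balances weight: W = mg = 130000 × 9.81 = 1.2753×10^6 N.
q = ½ρv² = ½ × 0.525 × 257² = 17340 Pa.
CL = W/(q·S) = 1.2753×10^6 / (17340 × 122) = 0.6029.
CD = 0.0192 + 0.0405 × 0.6029² = 0.03392.
L/D = CL/CD = 0.6029 / 0.03392 = 17.8

L/D = 17.8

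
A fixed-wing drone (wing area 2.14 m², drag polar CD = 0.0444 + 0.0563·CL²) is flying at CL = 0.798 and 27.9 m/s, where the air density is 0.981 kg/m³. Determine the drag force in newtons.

CD = 0.0444 + 0.0563 × 0.798² = 0.08025
D = ½ρv²S·CD = ½ × 0.981 × 27.9² × 2.14 × 0.08025 = 65.6 N

D = 65.6 N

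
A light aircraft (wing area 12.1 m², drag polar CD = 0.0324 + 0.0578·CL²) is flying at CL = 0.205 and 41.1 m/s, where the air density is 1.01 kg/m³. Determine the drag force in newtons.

CD = 0.0324 + 0.0578 × 0.205² = 0.03483
D = ½ρv²S·CD = ½ × 1.01 × 41.1² × 12.1 × 0.03483 = 360 N

D = 360 N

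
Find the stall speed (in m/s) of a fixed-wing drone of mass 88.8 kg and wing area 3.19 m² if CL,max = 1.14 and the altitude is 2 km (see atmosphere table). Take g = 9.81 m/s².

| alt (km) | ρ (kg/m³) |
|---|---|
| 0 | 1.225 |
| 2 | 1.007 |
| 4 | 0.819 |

At 2 km, from the table: ρ = 1.007 kg/m³.
At stall, lift equals weight: L = W = m·g = 88.8 × 9.81 = 871.1 N.
V_stall = √(2W/(ρ·S·CL,max)) = √(2 × 871.1 / (1.007 × 3.19 × 1.14))
V_stall = √475.8 = 21.8 m/s

V_stall = 21.8 m/s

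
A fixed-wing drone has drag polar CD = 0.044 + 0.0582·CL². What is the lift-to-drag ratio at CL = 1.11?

CD = 0.044 + 0.0582 × 1.11² = 0.1157
L/D = CL/CD = 1.11 / 0.1157 = 9.59

L/D = 9.59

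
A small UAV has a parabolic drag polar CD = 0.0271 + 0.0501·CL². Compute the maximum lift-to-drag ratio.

For CD = CD0 + K·CL², (L/D)max occurs at CL* = √(CD0/K) and equals 1/(2√(K·CD0)).
(L/D)max = 1/(2√(0.0501 × 0.0271)) = 1/(2 × 0.03685) = 13.6

(L/D)max = 13.6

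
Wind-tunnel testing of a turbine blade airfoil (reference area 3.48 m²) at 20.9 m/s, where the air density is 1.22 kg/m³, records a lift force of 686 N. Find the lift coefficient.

From L = ½ρv²S·CL, rearranging gives CL = 2L/(ρv²S).
CL = 2 × 686 / (1.22 × 20.9² × 3.48) = 0.74

CL = 0.74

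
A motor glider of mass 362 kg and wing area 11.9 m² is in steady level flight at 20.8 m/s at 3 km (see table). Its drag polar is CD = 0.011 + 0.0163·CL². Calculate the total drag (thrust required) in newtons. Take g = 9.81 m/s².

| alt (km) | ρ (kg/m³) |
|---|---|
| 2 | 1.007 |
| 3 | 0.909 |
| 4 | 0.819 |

D = 114 N

At 3 km, from the table: ρ = 0.909 kg/m³.
In steady level flight, lift balances weight: W = mg = 362 × 9.81 = 3551.2 N.
q = ½ρv² = ½ × 0.909 × 20.8² = 196.6 Pa.
CL = 2W/(ρv²S) = 2×3551.2/(0.909×20.8²×11.9) = 1.518.
CD = 0.011 + 0.0163 × 1.518² = 0.04854.
D = q·S·CD = 196.6 × 11.9 × 0.04854 = 113.6 N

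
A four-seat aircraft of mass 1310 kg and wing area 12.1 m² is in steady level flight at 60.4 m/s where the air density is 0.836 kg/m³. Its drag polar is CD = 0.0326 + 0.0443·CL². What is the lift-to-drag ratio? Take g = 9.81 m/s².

Level flight ⇒ L = W = m·g = 1310 × 9.81 = 12851 N.
Dynamic pressure q = 0.5 × 0.836 × 60.4² = 1525 Pa.
Required CL = L/(qS) = 12851/(1525·12.1) = 0.6965.
CD = 0.0326 + 0.0443 × 0.6965² = 0.05409.
L/D = CL/CD = 0.6965 / 0.05409 = 12.9

L/D = 12.9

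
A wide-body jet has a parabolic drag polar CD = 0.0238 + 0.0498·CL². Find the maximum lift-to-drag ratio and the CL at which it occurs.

(L/D)max = 14.5, at CL = 0.691

For CD = CD0 + K·CL², (L/D)max occurs at CL* = √(CD0/K) and equals 1/(2√(K·CD0)).
(L/D)max = 1/(2√(0.0498 × 0.0238)) = 1/(2 × 0.03443) = 14.5
CL* = √(0.0238/0.0498) = 0.691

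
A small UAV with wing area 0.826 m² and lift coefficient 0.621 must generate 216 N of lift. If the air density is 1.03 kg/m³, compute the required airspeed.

L = ½ρv²S·CL ⇒ v = √(2L/(ρ·S·CL))
v = √(2 × 216 / (1.03 × 0.826 × 0.621)) = √817.7 = 28.6 m/s

v = 28.6 m/s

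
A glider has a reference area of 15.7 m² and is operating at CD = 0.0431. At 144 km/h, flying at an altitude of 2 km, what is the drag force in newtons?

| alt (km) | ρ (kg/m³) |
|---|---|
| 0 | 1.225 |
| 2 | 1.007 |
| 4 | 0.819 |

D = 545 N

At 2 km, from the table: ρ = 1.007 kg/m³.
Convert speed: v = 144 km/h ÷ 3.6 = 40 m/s.
Dynamic pressure q = ½ρv² = ½ × 1.007 × 40² = 805.6 Pa.
D = q·S·CD = 805.6 × 15.7 × 0.0431 = 545 N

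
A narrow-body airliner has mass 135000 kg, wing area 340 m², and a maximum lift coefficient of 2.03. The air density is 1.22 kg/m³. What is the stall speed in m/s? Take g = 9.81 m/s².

V_stall = 56.1 m/s

Stall occurs when L = W at CL,max. W = mg = 135000 × 9.81 = 1.324×10^6 N.
V_stall = √(2W/(ρ·S·CL,max)) = √(2 × 1.324×10^6 / (1.22 × 340 × 2.03))
V_stall = √3146 = 56.1 m/s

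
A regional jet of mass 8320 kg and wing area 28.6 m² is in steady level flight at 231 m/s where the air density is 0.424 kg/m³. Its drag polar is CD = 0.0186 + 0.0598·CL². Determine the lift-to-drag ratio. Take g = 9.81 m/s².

In steady level flight, lift balances weight: W = mg = 8320 × 9.81 = 81619 N.
Dynamic pressure q = 0.5 × 0.424 × 231² = 11310 Pa.
Required CL = L/(qS) = 81619/(11310·28.6) = 0.2523.
CD = 0.0186 + 0.0598 × 0.2523² = 0.02241.
L/D = CL/CD = 0.2523 / 0.02241 = 11.3

L/D = 11.3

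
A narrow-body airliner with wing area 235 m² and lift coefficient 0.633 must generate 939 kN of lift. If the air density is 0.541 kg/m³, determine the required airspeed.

v = 153 m/s

L = ½ρv²S·CL ⇒ v = √(2L/(ρ·S·CL))
v = √(2 × 9.39×10^5 / (0.541 × 235 × 0.633)) = √23340 = 153 m/s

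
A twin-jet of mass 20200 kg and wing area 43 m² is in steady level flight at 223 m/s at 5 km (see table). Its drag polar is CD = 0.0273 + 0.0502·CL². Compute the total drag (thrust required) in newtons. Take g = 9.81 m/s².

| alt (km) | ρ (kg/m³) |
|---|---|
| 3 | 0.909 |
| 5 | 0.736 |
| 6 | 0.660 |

At 5 km, from the table: ρ = 0.736 kg/m³.
In steady level flight, lift balances weight: W = mg = 20200 × 9.81 = 1.9816×10^5 N.
Dynamic pressure q = 0.5 × 0.736 × 223² = 18300 Pa.
CL = W/(q·S) = 1.9816×10^5 / (18300 × 43) = 0.2518.
CD = 0.0273 + 0.0502 × 0.2518² = 0.03048.
D = q·S·CD = 18300 × 43 × 0.03048 = 23990 N

D = 24000 N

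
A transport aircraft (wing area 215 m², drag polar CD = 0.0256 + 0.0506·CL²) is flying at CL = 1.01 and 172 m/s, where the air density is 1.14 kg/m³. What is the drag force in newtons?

CD = 0.0256 + 0.0506 × 1.01² = 0.07722
D = ½ρv²S·CD = ½ × 1.14 × 172² × 215 × 0.07722 = 2.8×10^5 N

D = 2.8×10^5 N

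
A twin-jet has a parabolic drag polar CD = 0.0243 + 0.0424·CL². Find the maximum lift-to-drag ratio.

For CD = CD0 + K·CL², (L/D)max occurs at CL* = √(CD0/K) and equals 1/(2√(K·CD0)).
(L/D)max = 1/(2√(0.0424 × 0.0243)) = 1/(2 × 0.0321) = 15.6

(L/D)max = 15.6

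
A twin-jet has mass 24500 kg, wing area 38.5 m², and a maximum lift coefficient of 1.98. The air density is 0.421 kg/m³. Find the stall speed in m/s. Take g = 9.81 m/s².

Weight W = mg = 24500 × 9.81 = 2.403×10^5 N.
From L = ½ρV²S·CL,max = W: V_stall = √(2W/(ρSCL,max)) = √(2·2.403×10^5/(0.421·38.5·1.98))
V_stall = √14980 = 122 m/s

V_stall = 122 m/s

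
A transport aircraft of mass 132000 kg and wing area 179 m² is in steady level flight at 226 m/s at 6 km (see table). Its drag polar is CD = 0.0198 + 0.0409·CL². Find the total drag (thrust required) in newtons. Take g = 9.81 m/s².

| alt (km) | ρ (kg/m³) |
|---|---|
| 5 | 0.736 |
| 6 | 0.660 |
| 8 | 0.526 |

At 6 km, from the table: ρ = 0.660 kg/m³.
Level flight ⇒ L = W = m·g = 132000 × 9.81 = 1.2949×10^6 N.
q = ½ρv² = ½ × 0.66 × 226² = 16860 Pa.
CL = W/(q·S) = 1.2949×10^6 / (16860 × 179) = 0.4292.
CD = 0.0198 + 0.0409 × 0.4292² = 0.02733.
D = q·S·CD = 16860 × 179 × 0.02733 = 82470 N

D = 82500 N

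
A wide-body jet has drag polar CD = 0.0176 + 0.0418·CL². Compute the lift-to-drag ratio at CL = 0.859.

CD = 0.0176 + 0.0418 × 0.859² = 0.04844
L/D = CL/CD = 0.859 / 0.04844 = 17.7

L/D = 17.7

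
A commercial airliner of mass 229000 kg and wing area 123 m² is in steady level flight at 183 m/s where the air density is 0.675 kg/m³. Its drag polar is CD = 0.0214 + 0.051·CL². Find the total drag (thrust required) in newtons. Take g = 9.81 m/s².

Weight W = mg = 229000 × 9.81 = 2.2465×10^6 N; in level flight L = W.
q = ½ρv² = ½ × 0.675 × 183² = 11300 Pa.
CL = W/(q·S) = 2.2465×10^6 / (11300 × 123) = 1.616.
CD = 0.0214 + 0.051 × 1.616² = 0.1546.
D = q·S·CD = 11300 × 123 × 0.1546 = 2.149×10^5 N

D = 2.15×10^5 N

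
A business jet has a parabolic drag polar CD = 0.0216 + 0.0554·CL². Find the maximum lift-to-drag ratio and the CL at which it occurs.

(L/D)max = 14.5, at CL = 0.624

For CD = CD0 + K·CL², (L/D)max occurs at CL* = √(CD0/K) and equals 1/(2√(K·CD0)).
(L/D)max = 1/(2√(0.0554 × 0.0216)) = 1/(2 × 0.03459) = 14.5
CL* = √(0.0216/0.0554) = 0.624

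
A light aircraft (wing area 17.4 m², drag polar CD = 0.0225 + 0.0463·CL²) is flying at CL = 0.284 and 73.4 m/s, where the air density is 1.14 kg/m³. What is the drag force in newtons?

D = 1400 N

CD = 0.0225 + 0.0463 × 0.284² = 0.02623
D = ½ρv²S·CD = ½ × 1.14 × 73.4² × 17.4 × 0.02623 = 1400 N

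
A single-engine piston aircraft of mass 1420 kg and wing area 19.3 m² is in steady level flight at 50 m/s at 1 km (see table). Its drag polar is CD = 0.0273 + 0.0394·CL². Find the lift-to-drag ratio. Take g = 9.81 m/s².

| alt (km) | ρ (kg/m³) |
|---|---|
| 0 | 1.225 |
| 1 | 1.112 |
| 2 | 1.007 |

L/D = 13.7

At 1 km, from the table: ρ = 1.112 kg/m³.
In steady level flight, lift balances weight: W = mg = 1420 × 9.81 = 13930 N.
q = ½ρv² = ½ × 1.112 × 50² = 1390 Pa.
Required CL = L/(qS) = 13930/(1390·19.3) = 0.5193.
CD = 0.0273 + 0.0394 × 0.5193² = 0.03792.
L/D = CL/CD = 0.5193 / 0.03792 = 13.7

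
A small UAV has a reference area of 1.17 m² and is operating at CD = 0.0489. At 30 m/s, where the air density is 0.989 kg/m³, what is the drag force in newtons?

D = ½ρv²S·CD = ½ × 0.989 × 30² × 1.17 × 0.0489 = 25.5 N

D = 25.5 N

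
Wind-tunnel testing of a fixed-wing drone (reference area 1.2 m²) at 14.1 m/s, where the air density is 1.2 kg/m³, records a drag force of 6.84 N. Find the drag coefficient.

From D = ½ρv²S·CD, rearranging gives CD = 2D/(ρv²S).
CD = 2 × 6.84 / (1.2 × 14.1² × 1.2) = 0.0478

CD = 0.0478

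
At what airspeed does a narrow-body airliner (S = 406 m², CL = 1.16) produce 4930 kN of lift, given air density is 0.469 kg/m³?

L = ½ρv²S·CL ⇒ v = √(2L/(ρ·S·CL))
v = √(2 × 4.93×10^6 / (0.469 × 406 × 1.16)) = √44640 = 211 m/s

v = 211 m/s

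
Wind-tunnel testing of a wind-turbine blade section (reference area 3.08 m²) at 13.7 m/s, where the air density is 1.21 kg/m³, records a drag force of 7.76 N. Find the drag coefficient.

CD = 0.0222

From D = ½ρv²S·CD, rearranging gives CD = 2D/(ρv²S).
CD = 2 × 7.76 / (1.21 × 13.7² × 3.08) = 0.0222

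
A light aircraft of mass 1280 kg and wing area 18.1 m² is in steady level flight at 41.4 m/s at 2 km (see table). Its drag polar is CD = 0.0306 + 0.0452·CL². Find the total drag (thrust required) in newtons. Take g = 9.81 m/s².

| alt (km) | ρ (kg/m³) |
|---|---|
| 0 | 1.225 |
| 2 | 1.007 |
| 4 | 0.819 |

At 2 km, from the table: ρ = 1.007 kg/m³.
Weight W = mg = 1280 × 9.81 = 12557 N; in level flight L = W.
Dynamic pressure q = 0.5 × 1.007 × 41.4² = 863 Pa.
Required CL = L/(qS) = 12557/(863·18.1) = 0.8039.
CD = 0.0306 + 0.0452 × 0.8039² = 0.05981.
D = q·S·CD = 863 × 18.1 × 0.05981 = 934.2 N

D = 934 N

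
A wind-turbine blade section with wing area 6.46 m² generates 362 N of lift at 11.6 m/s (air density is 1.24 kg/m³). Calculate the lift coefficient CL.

CL = 0.672

From L = ½ρv²S·CL, rearranging gives CL = 2L/(ρv²S).
CL = 2 × 362 / (1.24 × 11.6² × 6.46) = 0.672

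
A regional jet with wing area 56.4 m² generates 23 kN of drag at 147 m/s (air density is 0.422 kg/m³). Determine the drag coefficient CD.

From D = ½ρv²S·CD, rearranging gives CD = 2D/(ρv²S).
CD = 2 × 23000 / (0.422 × 147² × 56.4) = 0.0894

CD = 0.0894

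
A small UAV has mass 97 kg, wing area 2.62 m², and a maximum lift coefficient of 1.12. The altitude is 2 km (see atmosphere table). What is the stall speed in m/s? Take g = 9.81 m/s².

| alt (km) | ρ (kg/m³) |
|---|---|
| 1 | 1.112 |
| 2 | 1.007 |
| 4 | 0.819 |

V_stall = 25.4 m/s

At 2 km, from the table: ρ = 1.007 kg/m³.
Stall occurs when L = W at CL,max. W = mg = 97 × 9.81 = 951.6 N.
From L = ½ρV²S·CL,max = W: V_stall = √(2W/(ρSCL,max)) = √(2·951.6/(1.007·2.62·1.12))
V_stall = √644.1 = 25.4 m/s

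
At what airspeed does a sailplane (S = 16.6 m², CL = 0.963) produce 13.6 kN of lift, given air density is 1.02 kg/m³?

L = ½ρv²S·CL ⇒ v = √(2L/(ρ·S·CL))
v = √(2 × 13600 / (1.02 × 16.6 × 0.963)) = √1668 = 40.8 m/s

v = 40.8 m/s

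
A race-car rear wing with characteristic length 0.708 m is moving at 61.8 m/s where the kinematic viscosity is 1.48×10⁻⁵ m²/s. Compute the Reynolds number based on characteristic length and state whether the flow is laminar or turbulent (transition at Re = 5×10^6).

Re = v·c/ν = 61.8 × 0.708 / (1.48×10⁻⁵) = 2.96×10^6
Since 2.96×10^6 < 5×10^6, the flow is laminar.

Re = 2.96×10^6 (laminar)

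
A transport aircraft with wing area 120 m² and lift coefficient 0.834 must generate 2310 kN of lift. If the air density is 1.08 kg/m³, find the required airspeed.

L = ½ρv²S·CL ⇒ v = √(2L/(ρ·S·CL))
v = √(2 × 2.31×10^6 / (1.08 × 120 × 0.834)) = √42740 = 207 m/s

v = 207 m/s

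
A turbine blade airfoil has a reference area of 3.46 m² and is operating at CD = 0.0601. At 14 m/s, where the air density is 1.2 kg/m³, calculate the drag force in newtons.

D = ½ρv²S·CD = ½ × 1.2 × 14² × 3.46 × 0.0601 = 24.5 N

D = 24.5 N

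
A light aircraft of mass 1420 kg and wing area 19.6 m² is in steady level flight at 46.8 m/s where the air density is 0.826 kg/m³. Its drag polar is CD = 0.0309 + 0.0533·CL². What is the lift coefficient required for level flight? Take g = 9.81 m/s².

In steady level flight, lift balances weight: W = mg = 1420 × 9.81 = 13930 N.
Dynamic pressure q = 0.5 × 0.826 × 46.8² = 904.6 Pa.
Required CL = L/(qS) = 13930/(904.6·19.6) = 0.7857.

CL = 0.786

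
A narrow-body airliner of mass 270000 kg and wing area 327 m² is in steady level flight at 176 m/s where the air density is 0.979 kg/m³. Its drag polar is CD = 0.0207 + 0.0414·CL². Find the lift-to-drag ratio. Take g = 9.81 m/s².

L/D = 16.4

Weight W = mg = 270000 × 9.81 = 2.6487×10^6 N; in level flight L = W.
Dynamic pressure q = 0.5 × 0.979 × 176² = 15160 Pa.
CL = W/(q·S) = 2.6487×10^6 / (15160 × 327) = 0.5342.
CD = 0.0207 + 0.0414 × 0.5342² = 0.03251.
L/D = CL/CD = 0.5342 / 0.03251 = 16.4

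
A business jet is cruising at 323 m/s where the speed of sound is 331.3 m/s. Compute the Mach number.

M = 0.975

M = v/a = 323 / 331.3 = 0.975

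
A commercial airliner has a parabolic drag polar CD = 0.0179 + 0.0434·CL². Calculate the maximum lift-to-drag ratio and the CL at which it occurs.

(L/D)max = 17.9, at CL = 0.642

For CD = CD0 + K·CL², (L/D)max occurs at CL* = √(CD0/K) and equals 1/(2√(K·CD0)).
(L/D)max = 1/(2√(0.0434 × 0.0179)) = 1/(2 × 0.02787) = 17.9
CL* = √(0.0179/0.0434) = 0.642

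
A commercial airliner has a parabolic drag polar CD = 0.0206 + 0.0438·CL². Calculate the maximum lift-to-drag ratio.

(L/D)max = 16.6

For CD = CD0 + K·CL², (L/D)max occurs at CL* = √(CD0/K) and equals 1/(2√(K·CD0)).
(L/D)max = 1/(2√(0.0438 × 0.0206)) = 1/(2 × 0.03004) = 16.6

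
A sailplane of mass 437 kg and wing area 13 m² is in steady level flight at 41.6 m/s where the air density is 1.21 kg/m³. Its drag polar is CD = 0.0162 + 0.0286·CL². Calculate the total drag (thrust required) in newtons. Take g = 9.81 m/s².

D = 259 N

In steady level flight, lift balances weight: W = mg = 437 × 9.81 = 4287 N.
Dynamic pressure q = 0.5 × 1.21 × 41.6² = 1047 Pa.
CL = 2W/(ρv²S) = 2×4287/(1.21×41.6²×13) = 0.315.
CD = 0.0162 + 0.0286 × 0.315² = 0.01904.
D = q·S·CD = 1047 × 13 × 0.01904 = 259.1 N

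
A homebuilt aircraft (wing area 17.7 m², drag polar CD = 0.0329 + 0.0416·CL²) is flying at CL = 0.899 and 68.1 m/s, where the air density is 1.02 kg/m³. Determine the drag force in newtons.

D = 2780 N

CD = 0.0329 + 0.0416 × 0.899² = 0.06652
D = ½ρv²S·CD = ½ × 1.02 × 68.1² × 17.7 × 0.06652 = 2780 N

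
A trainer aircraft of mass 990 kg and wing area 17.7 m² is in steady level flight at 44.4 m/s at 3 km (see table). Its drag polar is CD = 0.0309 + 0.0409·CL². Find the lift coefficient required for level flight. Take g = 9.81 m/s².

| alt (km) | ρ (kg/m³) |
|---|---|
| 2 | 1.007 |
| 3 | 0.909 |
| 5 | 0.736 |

CL = 0.612

At 3 km, from the table: ρ = 0.909 kg/m³.
Level flight ⇒ L = W = m·g = 990 × 9.81 = 9711.9 N.
q = ½ρv² = ½ × 0.909 × 44.4² = 896 Pa.
Required CL = L/(qS) = 9711.9/(896·17.7) = 0.6124.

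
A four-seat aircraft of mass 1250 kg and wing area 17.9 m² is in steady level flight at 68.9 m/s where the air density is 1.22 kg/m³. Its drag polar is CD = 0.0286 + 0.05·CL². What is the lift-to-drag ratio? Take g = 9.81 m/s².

In steady level flight, lift balances weight: W = mg = 1250 × 9.81 = 12262 N.
Dynamic pressure q = 0.5 × 1.22 × 68.9² = 2896 Pa.
CL = W/(q·S) = 12262 / (2896 × 17.9) = 0.2366.
CD = 0.0286 + 0.05 × 0.2366² = 0.0314.
L/D = CL/CD = 0.2366 / 0.0314 = 7.53

L/D = 7.53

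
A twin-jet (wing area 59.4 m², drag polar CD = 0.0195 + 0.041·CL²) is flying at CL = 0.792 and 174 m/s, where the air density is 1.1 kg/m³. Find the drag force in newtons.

D = 44700 N

CD = 0.0195 + 0.041 × 0.792² = 0.04522
D = ½ρv²S·CD = ½ × 1.1 × 174² × 59.4 × 0.04522 = 44700 N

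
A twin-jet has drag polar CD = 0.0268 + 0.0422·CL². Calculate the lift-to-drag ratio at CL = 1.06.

L/D = 14.3

CD = 0.0268 + 0.0422 × 1.06² = 0.07422
L/D = CL/CD = 1.06 / 0.07422 = 14.3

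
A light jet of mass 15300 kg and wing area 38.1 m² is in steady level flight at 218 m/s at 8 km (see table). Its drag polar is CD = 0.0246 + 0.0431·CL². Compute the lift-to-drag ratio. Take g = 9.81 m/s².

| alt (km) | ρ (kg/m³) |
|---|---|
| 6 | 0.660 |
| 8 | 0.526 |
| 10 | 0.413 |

At 8 km, from the table: ρ = 0.526 kg/m³.
Weight W = mg = 15300 × 9.81 = 1.5009×10^5 N; in level flight L = W.
Dynamic pressure q = 0.5 × 0.526 × 218² = 12500 Pa.
CL = 2W/(ρv²S) = 2×1.5009×10^5/(0.526×218²×38.1) = 0.3152.
CD = 0.0246 + 0.0431 × 0.3152² = 0.02888.
L/D = CL/CD = 0.3152 / 0.02888 = 10.9

L/D = 10.9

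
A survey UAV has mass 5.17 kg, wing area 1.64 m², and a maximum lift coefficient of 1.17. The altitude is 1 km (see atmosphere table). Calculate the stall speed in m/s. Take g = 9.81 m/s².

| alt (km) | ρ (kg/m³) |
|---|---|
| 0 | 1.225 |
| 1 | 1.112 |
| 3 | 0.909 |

At 1 km, from the table: ρ = 1.112 kg/m³.
Stall occurs when L = W at CL,max. W = mg = 5.17 × 9.81 = 50.72 N.
V_stall = √(2W/(ρ·S·CL,max)) = √(2 × 50.72 / (1.112 × 1.64 × 1.17))
V_stall = √47.54 = 6.89 m/s

V_stall = 6.89 m/s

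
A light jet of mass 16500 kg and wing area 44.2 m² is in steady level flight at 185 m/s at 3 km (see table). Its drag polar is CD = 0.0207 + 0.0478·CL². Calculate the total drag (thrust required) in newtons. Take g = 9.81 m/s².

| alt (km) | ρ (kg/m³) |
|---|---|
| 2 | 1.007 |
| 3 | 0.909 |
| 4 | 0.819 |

At 3 km, from the table: ρ = 0.909 kg/m³.
In steady level flight, lift balances weight: W = mg = 16500 × 9.81 = 1.6186×10^5 N.
Dynamic pressure q = 0.5 × 0.909 × 185² = 15560 Pa.
Required CL = L/(qS) = 1.6186×10^5/(15560·44.2) = 0.2354.
CD = 0.0207 + 0.0478 × 0.2354² = 0.02335.
D = q·S·CD = 15560 × 44.2 × 0.02335 = 16050 N

D = 16100 N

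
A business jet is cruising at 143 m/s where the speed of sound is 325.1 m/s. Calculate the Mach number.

M = 0.44

M = v/a = 143 / 325.1 = 0.44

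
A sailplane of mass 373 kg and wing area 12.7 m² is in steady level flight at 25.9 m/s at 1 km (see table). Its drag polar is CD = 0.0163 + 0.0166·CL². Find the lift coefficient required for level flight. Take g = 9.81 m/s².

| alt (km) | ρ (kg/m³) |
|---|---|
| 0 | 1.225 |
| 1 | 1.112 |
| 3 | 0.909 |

CL = 0.773

At 1 km, from the table: ρ = 1.112 kg/m³.
Level flight ⇒ L = W = m·g = 373 × 9.81 = 3659.1 N.
Dynamic pressure q = 0.5 × 1.112 × 25.9² = 373 Pa.
Required CL = L/(qS) = 3659.1/(373·12.7) = 0.7725.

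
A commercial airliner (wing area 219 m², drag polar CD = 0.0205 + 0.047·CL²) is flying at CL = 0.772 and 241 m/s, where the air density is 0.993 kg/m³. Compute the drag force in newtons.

CD = 0.0205 + 0.047 × 0.772² = 0.04851
D = ½ρv²S·CD = ½ × 0.993 × 241² × 219 × 0.04851 = 3.06×10^5 N

D = 3.06×10^5 N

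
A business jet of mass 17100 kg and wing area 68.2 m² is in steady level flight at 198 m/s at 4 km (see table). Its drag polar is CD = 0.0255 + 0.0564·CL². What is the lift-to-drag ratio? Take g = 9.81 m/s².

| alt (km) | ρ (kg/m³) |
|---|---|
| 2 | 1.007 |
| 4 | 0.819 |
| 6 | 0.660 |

At 4 km, from the table: ρ = 0.819 kg/m³.
Weight W = mg = 17100 × 9.81 = 1.6775×10^5 N; in level flight L = W.
q = ½ρv² = ½ × 0.819 × 198² = 16050 Pa.
Required CL = L/(qS) = 1.6775×10^5/(16050·68.2) = 0.1532.
CD = 0.0255 + 0.0564 × 0.1532² = 0.02682.
L/D = CL/CD = 0.1532 / 0.02682 = 5.71

L/D = 5.71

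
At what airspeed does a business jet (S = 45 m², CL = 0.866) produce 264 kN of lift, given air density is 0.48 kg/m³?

L = ½ρv²S·CL ⇒ v = √(2L/(ρ·S·CL))
v = √(2 × 2.64×10^5 / (0.48 × 45 × 0.866)) = √28230 = 168 m/s

v = 168 m/s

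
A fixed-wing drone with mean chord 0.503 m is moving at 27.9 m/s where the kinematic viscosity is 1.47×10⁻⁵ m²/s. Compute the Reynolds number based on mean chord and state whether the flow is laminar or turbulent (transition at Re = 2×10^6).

Re = v·c/ν = 27.9 × 0.503 / (1.47×10⁻⁵) = 9.55×10^5
Since 9.55×10^5 < 2×10^6, the flow is laminar.

Re = 9.55×10^5 (laminar)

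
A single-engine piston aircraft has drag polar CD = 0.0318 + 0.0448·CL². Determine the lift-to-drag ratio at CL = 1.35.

L/D = 11.9

CD = 0.0318 + 0.0448 × 1.35² = 0.1134
L/D = CL/CD = 1.35 / 0.1134 = 11.9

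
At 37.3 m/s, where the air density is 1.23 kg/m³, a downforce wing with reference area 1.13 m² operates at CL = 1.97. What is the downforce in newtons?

Dynamic pressure q = ½ρv² = ½ × 1.23 × 37.3² = 855.6 Pa.
L = q·S·CL = 855.6 × 1.13 × 1.97 = 1900 N

L = 1900 N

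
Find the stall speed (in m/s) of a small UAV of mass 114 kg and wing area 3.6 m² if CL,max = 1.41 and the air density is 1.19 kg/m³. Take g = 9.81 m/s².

V_stall = 19.2 m/s

Stall occurs when L = W at CL,max. W = mg = 114 × 9.81 = 1118 N.
From L = ½ρV²S·CL,max = W: V_stall = √(2W/(ρSCL,max)) = √(2·1118/(1.19·3.6·1.41))
V_stall = √370.3 = 19.2 m/s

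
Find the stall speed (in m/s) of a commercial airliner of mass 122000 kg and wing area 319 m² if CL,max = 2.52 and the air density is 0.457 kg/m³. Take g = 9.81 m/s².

Stall occurs when L = W at CL,max. W = mg = 122000 × 9.81 = 1.197×10^6 N.
From L = ½ρV²S·CL,max = W: V_stall = √(2W/(ρSCL,max)) = √(2·1.197×10^6/(0.457·319·2.52))
V_stall = √6516 = 80.7 m/s

V_stall = 80.7 m/s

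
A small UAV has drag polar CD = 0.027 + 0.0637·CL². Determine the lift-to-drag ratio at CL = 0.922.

L/D = 11.4

CD = 0.027 + 0.0637 × 0.922² = 0.08115
L/D = CL/CD = 0.922 / 0.08115 = 11.4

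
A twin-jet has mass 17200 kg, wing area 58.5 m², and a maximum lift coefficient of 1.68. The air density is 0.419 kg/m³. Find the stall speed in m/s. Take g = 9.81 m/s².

At stall, lift equals weight: L = W = m·g = 17200 × 9.81 = 1.687×10^5 N.
V_stall = √(2W/(ρ·S·CL,max)) = √(2 × 1.687×10^5 / (0.419 × 58.5 × 1.68))
V_stall = √8195 = 90.5 m/s

V_stall = 90.5 m/s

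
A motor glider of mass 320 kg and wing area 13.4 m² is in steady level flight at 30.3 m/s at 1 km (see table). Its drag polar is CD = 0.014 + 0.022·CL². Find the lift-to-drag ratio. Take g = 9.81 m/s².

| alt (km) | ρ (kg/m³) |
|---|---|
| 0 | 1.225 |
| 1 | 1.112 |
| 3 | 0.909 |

At 1 km, from the table: ρ = 1.112 kg/m³.
In steady level flight, lift balances weight: W = mg = 320 × 9.81 = 3139.2 N.
Dynamic pressure q = 0.5 × 1.112 × 30.3² = 510.5 Pa.
CL = W/(q·S) = 3139.2 / (510.5 × 13.4) = 0.4589.
CD = 0.014 + 0.022 × 0.4589² = 0.01863.
L/D = CL/CD = 0.4589 / 0.01863 = 24.6

L/D = 24.6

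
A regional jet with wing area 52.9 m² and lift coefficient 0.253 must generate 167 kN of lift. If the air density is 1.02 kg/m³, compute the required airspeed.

L = ½ρv²S·CL ⇒ v = √(2L/(ρ·S·CL))
v = √(2 × 1.67×10^5 / (1.02 × 52.9 × 0.253)) = √24470 = 156 m/s

v = 156 m/s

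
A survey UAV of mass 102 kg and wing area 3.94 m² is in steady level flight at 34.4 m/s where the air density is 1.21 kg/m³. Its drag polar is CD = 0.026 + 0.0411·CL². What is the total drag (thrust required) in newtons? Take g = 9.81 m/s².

D = 87.9 N

In steady level flight, lift balances weight: W = mg = 102 × 9.81 = 1000.6 N.
q = ½ρv² = ½ × 1.21 × 34.4² = 715.9 Pa.
CL = W/(q·S) = 1000.6 / (715.9 × 3.94) = 0.3547.
CD = 0.026 + 0.0411 × 0.3547² = 0.03117.
D = q·S·CD = 715.9 × 3.94 × 0.03117 = 87.93 N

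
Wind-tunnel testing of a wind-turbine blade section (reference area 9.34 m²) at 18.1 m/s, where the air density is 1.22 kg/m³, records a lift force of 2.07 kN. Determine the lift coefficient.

CL = 1.11

From L = ½ρv²S·CL, rearranging gives CL = 2L/(ρv²S).
CL = 2 × 2070 / (1.22 × 18.1² × 9.34) = 1.11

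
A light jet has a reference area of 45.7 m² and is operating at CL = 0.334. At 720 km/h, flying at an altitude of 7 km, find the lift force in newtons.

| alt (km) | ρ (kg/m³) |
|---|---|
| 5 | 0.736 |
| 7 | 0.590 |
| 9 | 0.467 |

L = 1.8×10^5 N

At 7 km, from the table: ρ = 0.590 kg/m³.
Convert speed: v = 720 km/h ÷ 3.6 = 200 m/s.
L = ½ρv²S·CL = ½ × 0.59 × 200² × 45.7 × 0.334 = 1.8×10^5 N ≈ 180 kN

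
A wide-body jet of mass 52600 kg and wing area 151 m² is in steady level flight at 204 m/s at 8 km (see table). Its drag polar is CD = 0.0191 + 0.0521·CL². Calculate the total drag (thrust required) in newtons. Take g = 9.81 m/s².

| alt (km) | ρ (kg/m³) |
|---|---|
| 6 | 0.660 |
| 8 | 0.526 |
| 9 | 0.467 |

D = 40000 N

At 8 km, from the table: ρ = 0.526 kg/m³.
Level flight ⇒ L = W = m·g = 52600 × 9.81 = 5.1601×10^5 N.
q = ½ρv² = ½ × 0.526 × 204² = 10950 Pa.
CL = 2W/(ρv²S) = 2×5.1601×10^5/(0.526×204²×151) = 0.3122.
CD = 0.0191 + 0.0521 × 0.3122² = 0.02418.
D = q·S·CD = 10950 × 151 × 0.02418 = 39960 N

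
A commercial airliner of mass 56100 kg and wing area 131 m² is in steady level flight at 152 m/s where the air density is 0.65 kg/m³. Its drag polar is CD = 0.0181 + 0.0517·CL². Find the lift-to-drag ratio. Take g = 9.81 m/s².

L/D = 16.3

Level flight ⇒ L = W = m·g = 56100 × 9.81 = 5.5034×10^5 N.
q = ½ρv² = ½ × 0.65 × 152² = 7509 Pa.
CL = W/(q·S) = 5.5034×10^5 / (7509 × 131) = 0.5595.
CD = 0.0181 + 0.0517 × 0.5595² = 0.03428.
L/D = CL/CD = 0.5595 / 0.03428 = 16.3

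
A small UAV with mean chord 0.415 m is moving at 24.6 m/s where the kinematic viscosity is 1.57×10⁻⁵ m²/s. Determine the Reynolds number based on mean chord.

Re = 6.5×10^5

Re = v·c/ν = 24.6 × 0.415 / (1.57×10⁻⁵) = 6.5×10^5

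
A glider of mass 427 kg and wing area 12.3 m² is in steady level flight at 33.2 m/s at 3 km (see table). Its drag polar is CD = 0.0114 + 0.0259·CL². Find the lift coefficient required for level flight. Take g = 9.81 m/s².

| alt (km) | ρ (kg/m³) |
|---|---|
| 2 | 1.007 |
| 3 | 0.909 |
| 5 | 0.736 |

CL = 0.68

At 3 km, from the table: ρ = 0.909 kg/m³.
In steady level flight, lift balances weight: W = mg = 427 × 9.81 = 4188.9 N.
q = ½ρv² = ½ × 0.909 × 33.2² = 501 Pa.
Required CL = L/(qS) = 4188.9/(501·12.3) = 0.6798.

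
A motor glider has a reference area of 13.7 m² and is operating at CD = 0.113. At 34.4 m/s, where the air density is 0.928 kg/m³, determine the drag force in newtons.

Dynamic pressure q = ½ρv² = ½ × 0.928 × 34.4² = 549.1 Pa.
D = q·S·CD = 549.1 × 13.7 × 0.113 = 850 N

D = 850 N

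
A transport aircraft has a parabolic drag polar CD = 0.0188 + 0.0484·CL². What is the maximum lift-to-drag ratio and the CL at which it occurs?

For CD = CD0 + K·CL², (L/D)max occurs at CL* = √(CD0/K) and equals 1/(2√(K·CD0)).
(L/D)max = 1/(2√(0.0484 × 0.0188)) = 1/(2 × 0.03016) = 16.6
CL* = √(0.0188/0.0484) = 0.623

(L/D)max = 16.6, at CL = 0.623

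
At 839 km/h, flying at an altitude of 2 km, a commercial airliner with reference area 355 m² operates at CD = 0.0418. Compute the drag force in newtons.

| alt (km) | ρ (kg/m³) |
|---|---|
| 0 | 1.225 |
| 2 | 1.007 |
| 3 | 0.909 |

At 2 km, from the table: ρ = 1.007 kg/m³.
Convert speed: v = 839 km/h ÷ 3.6 = 233.1 m/s.
Dynamic pressure q = ½ρv² = ½ × 1.007 × 233.1² = 27350 Pa.
D = q·S·CD = 27350 × 355 × 0.0418 = 4.06×10^5 N ≈ 406 kN

D = 4.06×10^5 N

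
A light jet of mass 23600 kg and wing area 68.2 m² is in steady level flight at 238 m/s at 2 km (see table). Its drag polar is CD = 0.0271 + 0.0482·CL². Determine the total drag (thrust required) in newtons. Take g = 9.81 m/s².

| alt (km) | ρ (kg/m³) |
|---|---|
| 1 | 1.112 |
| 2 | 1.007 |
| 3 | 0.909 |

At 2 km, from the table: ρ = 1.007 kg/m³.
Level flight ⇒ L = W = m·g = 23600 × 9.81 = 2.3152×10^5 N.
Dynamic pressure q = 0.5 × 1.007 × 238² = 28520 Pa.
CL = 2W/(ρv²S) = 2×2.3152×10^5/(1.007×238²×68.2) = 0.119.
CD = 0.0271 + 0.0482 × 0.119² = 0.02778.
D = q·S·CD = 28520 × 68.2 × 0.02778 = 54040 N

D = 54000 N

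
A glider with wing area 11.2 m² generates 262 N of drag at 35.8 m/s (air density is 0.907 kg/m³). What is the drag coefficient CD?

From D = ½ρv²S·CD, rearranging gives CD = 2D/(ρv²S).
CD = 2 × 262 / (0.907 × 35.8² × 11.2) = 0.0402

CD = 0.0402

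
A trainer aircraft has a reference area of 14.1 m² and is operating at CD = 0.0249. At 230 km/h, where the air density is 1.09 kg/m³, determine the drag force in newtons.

D = 781 N

Convert speed: v = 230 km/h ÷ 3.6 = 63.89 m/s.
Dynamic pressure q = ½ρv² = ½ × 1.09 × 63.89² = 2225 Pa.
D = q·S·CD = 2225 × 14.1 × 0.0249 = 781 N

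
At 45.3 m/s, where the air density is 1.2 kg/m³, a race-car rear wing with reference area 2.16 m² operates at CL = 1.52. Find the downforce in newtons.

L = 4040 N

L = ½ρv²S·CL = ½ × 1.2 × 45.3² × 2.16 × 1.52 = 4040 N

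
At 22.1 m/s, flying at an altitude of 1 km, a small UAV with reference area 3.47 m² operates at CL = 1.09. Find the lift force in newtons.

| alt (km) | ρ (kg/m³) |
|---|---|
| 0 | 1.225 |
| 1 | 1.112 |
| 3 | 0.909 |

L = 1030 N

At 1 km, from the table: ρ = 1.112 kg/m³.
L = ½ρv²S·CL = ½ × 1.112 × 22.1² × 3.47 × 1.09 = 1030 N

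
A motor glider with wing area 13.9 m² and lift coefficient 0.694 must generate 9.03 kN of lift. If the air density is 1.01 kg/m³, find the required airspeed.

L = ½ρv²S·CL ⇒ v = √(2L/(ρ·S·CL))
v = √(2 × 9030 / (1.01 × 13.9 × 0.694)) = √1854 = 43.1 m/s

v = 43.1 m/s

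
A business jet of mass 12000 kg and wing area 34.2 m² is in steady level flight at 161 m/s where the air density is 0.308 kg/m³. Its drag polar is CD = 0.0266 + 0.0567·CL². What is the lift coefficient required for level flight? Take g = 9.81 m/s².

Weight W = mg = 12000 × 9.81 = 1.1772×10^5 N; in level flight L = W.
Dynamic pressure q = 0.5 × 0.308 × 161² = 3992 Pa.
CL = 2W/(ρv²S) = 2×1.1772×10^5/(0.308×161²×34.2) = 0.8623.

CL = 0.862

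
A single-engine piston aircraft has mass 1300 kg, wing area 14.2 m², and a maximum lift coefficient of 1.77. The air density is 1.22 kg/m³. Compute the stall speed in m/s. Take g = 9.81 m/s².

V_stall = 28.8 m/s

Stall occurs when L = W at CL,max. W = mg = 1300 × 9.81 = 12750 N.
V_stall = √(2W/(ρ·S·CL,max)) = √(2 × 12750 / (1.22 × 14.2 × 1.77))
V_stall = √831.8 = 28.8 m/s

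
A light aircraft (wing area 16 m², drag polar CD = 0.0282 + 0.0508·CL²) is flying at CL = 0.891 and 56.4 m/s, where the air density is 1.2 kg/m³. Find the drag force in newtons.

CD = 0.0282 + 0.0508 × 0.891² = 0.06853
D = ½ρv²S·CD = ½ × 1.2 × 56.4² × 16 × 0.06853 = 2090 N

D = 2090 N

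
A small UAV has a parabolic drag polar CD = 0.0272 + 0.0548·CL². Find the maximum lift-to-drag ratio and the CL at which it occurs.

(L/D)max = 13, at CL = 0.705

For CD = CD0 + K·CL², (L/D)max occurs at CL* = √(CD0/K) and equals 1/(2√(K·CD0)).
(L/D)max = 1/(2√(0.0548 × 0.0272)) = 1/(2 × 0.03861) = 13
CL* = √(0.0272/0.0548) = 0.705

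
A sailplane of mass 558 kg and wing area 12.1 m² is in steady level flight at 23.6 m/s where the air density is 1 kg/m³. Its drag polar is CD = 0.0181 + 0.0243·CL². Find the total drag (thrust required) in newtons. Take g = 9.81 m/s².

Level flight ⇒ L = W = m·g = 558 × 9.81 = 5474 N.
Dynamic pressure q = 0.5 × 1 × 23.6² = 278.5 Pa.
Required CL = L/(qS) = 5474/(278.5·12.1) = 1.625.
CD = 0.0181 + 0.0243 × 1.625² = 0.08223.
D = q·S·CD = 278.5 × 12.1 × 0.08223 = 277.1 N

D = 277 N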